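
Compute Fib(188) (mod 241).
165

Matrix identity: Q^n = [[F_(n+1), F_n], [F_n, F_(n-1)]] with Q = [[1,1],[1,0]].
n = 188 = 10111100₂. Square-and-multiply, entries mod 241:
Q^1 = [[1,1],[1,0]]
Q^2 = (Q^1)² = [[2,1],[1,1]]
Q^5 = (Q^2)²·Q = [[8,5],[5,3]]
Q^11 = (Q^5)²·Q = [[144,89],[89,55]]
Q^23 = (Q^11)²·Q = [[96,219],[219,118]]
Q^47 = (Q^23)²·Q = [[172,60],[60,112]]
Q^94 = (Q^47)² = [[167,170],[170,238]]
Q^188 = (Q^94)² = [[154,165],[165,230]]
F_188 mod 241 = Q^188[0][1] = 165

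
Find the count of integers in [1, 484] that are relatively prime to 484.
220

484 = 2^2 × 11^2
φ(n) = n × ∏(1 - 1/p) for each prime p dividing n
φ(484) = 484 × (1 - 1/2) × (1 - 1/11) = 220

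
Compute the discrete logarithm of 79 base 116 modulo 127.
20

Baby-step giant-step with step n = ⌈√127⌉ = 12.
Baby steps 116^j mod 127 (j:value) for j=0..11: 0:1, 1:116, 2:121, 3:66, 4:36, 5:112, 6:38, 7:90, 8:26, 9:95, 10:98, 11:65.
Giant-step multiplier: 116^(-12) ≡ 116^(126-12) = 116^114 ≡ 100 (mod 127).
Giant steps γ_i = 79·100^i mod 127: γ_0=79, γ_1=26 (in table at j=8).
x = i·n + j = 1·12 + 8 = 20.
Check: 116^20 ≡ 79 (mod 127).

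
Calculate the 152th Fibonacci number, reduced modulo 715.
144

Matrix identity: Q^n = [[F_(n+1), F_n], [F_n, F_(n-1)]] with Q = [[1,1],[1,0]].
n = 152 = 10011000₂. Square-and-multiply, entries mod 715:
Q^1 = [[1,1],[1,0]]
Q^2 = (Q^1)² = [[2,1],[1,1]]
Q^4 = (Q^2)² = [[5,3],[3,2]]
Q^9 = (Q^4)²·Q = [[55,34],[34,21]]
Q^19 = (Q^9)²·Q = [[330,606],[606,439]]
Q^38 = (Q^19)² = [[661,549],[549,112]]
Q^76 = (Q^38)² = [[442,382],[382,60]]
Q^152 = (Q^76)² = [[233,144],[144,89]]
F_152 mod 715 = Q^152[0][1] = 144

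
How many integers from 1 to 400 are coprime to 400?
160

400 = 2^4 × 5^2
φ(n) = n × ∏(1 - 1/p) for each prime p dividing n
φ(400) = 400 × (1 - 1/2) × (1 - 1/5) = 160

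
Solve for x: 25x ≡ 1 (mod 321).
244

gcd(25, 321) = 1, so the inverse exists.
Extended Euclidean algorithm on (321, 25):
321 = 12 × 25 + 21  ⟹  21 = (1)·321 + (-12)·25
25 = 1 × 21 + 4  ⟹  4 = (-1)·321 + (13)·25
21 = 5 × 4 + 1  ⟹  1 = (6)·321 + (-77)·25
So (-77)·25 ≡ 1 (mod 321), i.e. 25^(-1) ≡ -77 ≡ 244 (mod 321).
Check: 25 × 244 = 6100 ≡ 1 (mod 321)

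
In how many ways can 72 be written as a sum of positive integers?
5392783

p(n) counts ways to write n as a sum of positive integers (order ignored).
Euler's pentagonal recurrence: p(k) = p(k-1) + p(k-2) - p(k-5) - p(k-7) + p(k-12) + p(k-15) - ... (offsets j(3j∓1)/2, signs ++--, p(0)=1, p(<0)=0).
DP table for k = 0..71: p(0)=1, p(1)=1, p(2)=2, p(3)=3, p(4)=5, p(5)=7, p(6)=11, p(7)=15, p(8)=22, p(9)=30, p(10)=42, p(11)=56, p(12)=77, p(13)=101, p(14)=135, p(15)=176, p(16)=231, p(17)=297, p(18)=385, p(19)=490, p(20)=627, p(21)=792, p(22)=1002, p(23)=1255, p(24)=1575, p(25)=1958, p(26)=2436, p(27)=3010, p(28)=3718, p(29)=4565, p(30)=5604, p(31)=6842, p(32)=8349, p(33)=10143, p(34)=12310, p(35)=14883, p(36)=17977, p(37)=21637, p(38)=26015, p(39)=31185, p(40)=37338, p(41)=44583, p(42)=53174, p(43)=63261, p(44)=75175, p(45)=89134, p(46)=105558, p(47)=124754, p(48)=147273, p(49)=173525, p(50)=204226, p(51)=239943, p(52)=281589, p(53)=329931, p(54)=386155, p(55)=451276, p(56)=526823, p(57)=614154, p(58)=715220, p(59)=831820, p(60)=966467, p(61)=1121505, p(62)=1300156, p(63)=1505499, p(64)=1741630, p(65)=2012558, p(66)=2323520, p(67)=2679689, p(68)=3087735, p(69)=3554345, p(70)=4087968, p(71)=4697205.
Final step: p(72) = p(71) + p(70) - p(67) - p(65) + p(60) + p(57) - p(50) - p(46) + p(37) + p(32) - p(21) - p(15) + p(2)
= 4697205 + 4087968 - 2679689 - 2012558 + 966467 + 614154 - 204226 - 105558 + 21637 + 8349 - 792 - 176 + 2
= 5392783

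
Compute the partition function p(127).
3913864295

p(n) counts ways to write n as a sum of positive integers (order ignored).
Euler's pentagonal recurrence: p(k) = p(k-1) + p(k-2) - p(k-5) - p(k-7) + p(k-12) + p(k-15) - ... (offsets j(3j∓1)/2, signs ++--, p(0)=1, p(<0)=0).
DP table for k = 0..126: p(0)=1, p(1)=1, p(2)=2, p(3)=3, p(4)=5, p(5)=7, p(6)=11, p(7)=15, p(8)=22, p(9)=30, p(10)=42, p(11)=56, p(12)=77, p(13)=101, p(14)=135, p(15)=176, p(16)=231, p(17)=297, p(18)=385, p(19)=490, p(20)=627, p(21)=792, p(22)=1002, p(23)=1255, p(24)=1575, p(25)=1958, p(26)=2436, p(27)=3010, p(28)=3718, p(29)=4565, p(30)=5604, p(31)=6842, p(32)=8349, p(33)=10143, p(34)=12310, p(35)=14883, p(36)=17977, p(37)=21637, p(38)=26015, p(39)=31185, p(40)=37338, p(41)=44583, p(42)=53174, p(43)=63261, p(44)=75175, p(45)=89134, p(46)=105558, p(47)=124754, p(48)=147273, p(49)=173525, p(50)=204226, p(51)=239943, p(52)=281589, p(53)=329931, p(54)=386155, p(55)=451276, p(56)=526823, p(57)=614154, p(58)=715220, p(59)=831820, p(60)=966467, p(61)=1121505, p(62)=1300156, p(63)=1505499, p(64)=1741630, p(65)=2012558, p(66)=2323520, p(67)=2679689, p(68)=3087735, p(69)=3554345, p(70)=4087968, p(71)=4697205, p(72)=5392783, p(73)=6185689, p(74)=7089500, p(75)=8118264, p(76)=9289091, p(77)=10619863, p(78)=12132164, p(79)=13848650, p(80)=15796476, p(81)=18004327, p(82)=20506255, p(83)=23338469, p(84)=26543660, p(85)=30167357, p(86)=34262962, p(87)=38887673, p(88)=44108109, p(89)=49995925, p(90)=56634173, p(91)=64112359, p(92)=72533807, p(93)=82010177, p(94)=92669720, p(95)=104651419, p(96)=118114304, p(97)=133230930, p(98)=150198136, p(99)=169229875, p(100)=190569292, p(101)=214481126, p(102)=241265379, p(103)=271248950, p(104)=304801365, p(105)=342325709, p(106)=384276336, p(107)=431149389, p(108)=483502844, p(109)=541946240, p(110)=607163746, p(111)=679903203, p(112)=761002156, p(113)=851376628, p(114)=952050665, p(115)=1064144451, p(116)=1188908248, p(117)=1327710076, p(118)=1482074143, p(119)=1653668665, p(120)=1844349560, p(121)=2056148051, p(122)=2291320912, p(123)=2552338241, p(124)=2841940500, p(125)=3163127352, p(126)=3519222692.
Final step: p(127) = p(126) + p(125) - p(122) - p(120) + p(115) + p(112) - p(105) - p(101) + p(92) + p(87) - p(76) - p(70) + p(57) + p(50) - p(35) - p(27) + p(10) + p(1)
= 3519222692 + 3163127352 - 2291320912 - 1844349560 + 1064144451 + 761002156 - 342325709 - 214481126 + 72533807 + 38887673 - 9289091 - 4087968 + 614154 + 204226 - 14883 - 3010 + 42 + 1
= 3913864295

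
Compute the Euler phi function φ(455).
288

455 = 5 × 7 × 13
φ(n) = n × ∏(1 - 1/p) for each prime p dividing n
φ(455) = 455 × (1 - 1/5) × (1 - 1/7) × (1 - 1/13) = 288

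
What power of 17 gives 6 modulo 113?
25

Baby-step giant-step with step n = ⌈√113⌉ = 11.
Baby steps 17^j mod 113 (j:value) for j=0..10: 0:1, 1:17, 2:63, 3:54, 4:14, 5:12, 6:91, 7:78, 8:83, 9:55, 10:31.
Giant-step multiplier: 17^(-11) ≡ 17^(112-11) = 17^101 ≡ 110 (mod 113).
Giant steps γ_i = 6·110^i mod 113: γ_0=6, γ_1=95, γ_2=54 (in table at j=3).
x = i·n + j = 2·11 + 3 = 25.
Check: 17^25 ≡ 6 (mod 113).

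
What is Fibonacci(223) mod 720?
157

Matrix identity: Q^n = [[F_(n+1), F_n], [F_n, F_(n-1)]] with Q = [[1,1],[1,0]].
n = 223 = 11011111₂. Square-and-multiply, entries mod 720:
Q^1 = [[1,1],[1,0]]
Q^3 = (Q^1)²·Q = [[3,2],[2,1]]
Q^6 = (Q^3)² = [[13,8],[8,5]]
Q^13 = (Q^6)²·Q = [[377,233],[233,144]]
Q^27 = (Q^13)²·Q = [[291,578],[578,433]]
Q^55 = (Q^27)²·Q = [[597,445],[445,152]]
Q^111 = (Q^55)²·Q = [[699,34],[34,665]]
Q^223 = (Q^111)²·Q = [[453,157],[157,296]]
F_223 mod 720 = Q^223[0][1] = 157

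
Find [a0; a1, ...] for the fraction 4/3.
[1; 3]

Euclidean algorithm steps:
4 = 1 × 3 + 1
3 = 3 × 1 + 0
Continued fraction: [1; 3]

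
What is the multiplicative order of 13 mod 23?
11

23 is prime, so ord(13) divides φ(23) = 22.
Divisors of 22: 1, 2, 11, 22.
Repeated squaring: 13^1 ≡ 13, 13^2 ≡ 8, 13^4 ≡ 18, 13^8 ≡ 2, 13^16 ≡ 4 (mod 23).
Test 13^d mod 23 for each divisor d in increasing order:
13^1 ≡ 13
13^2 ≡ 8
13^11 = 13^8·13^2·13^1 ≡ 1  ← first divisor giving 1
The order is 11.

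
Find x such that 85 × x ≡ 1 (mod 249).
208

gcd(85, 249) = 1, so the inverse exists.
Extended Euclidean algorithm on (249, 85):
249 = 2 × 85 + 79  ⟹  79 = (1)·249 + (-2)·85
85 = 1 × 79 + 6  ⟹  6 = (-1)·249 + (3)·85
79 = 13 × 6 + 1  ⟹  1 = (14)·249 + (-41)·85
So (-41)·85 ≡ 1 (mod 249), i.e. 85^(-1) ≡ -41 ≡ 208 (mod 249).
Check: 85 × 208 = 17680 ≡ 1 (mod 249)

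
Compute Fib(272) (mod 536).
469

Matrix identity: Q^n = [[F_(n+1), F_n], [F_n, F_(n-1)]] with Q = [[1,1],[1,0]].
n = 272 = 100010000₂. Square-and-multiply, entries mod 536:
Q^1 = [[1,1],[1,0]]
Q^2 = (Q^1)² = [[2,1],[1,1]]
Q^4 = (Q^2)² = [[5,3],[3,2]]
Q^8 = (Q^4)² = [[34,21],[21,13]]
Q^17 = (Q^8)²·Q = [[440,525],[525,451]]
Q^34 = (Q^17)² = [[225,383],[383,378]]
Q^68 = (Q^34)² = [[66,469],[469,133]]
Q^136 = (Q^68)² = [[269,67],[67,202]]
Q^272 = (Q^136)² = [[202,469],[469,269]]
F_272 mod 536 = Q^272[0][1] = 469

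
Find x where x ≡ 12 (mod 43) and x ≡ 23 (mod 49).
1689

Using Chinese Remainder Theorem:
M = 43 × 49 = 2107
M1 = 49, M2 = 43
y1 = 49^(-1) mod 43 = 36
y2 = 43^(-1) mod 49 = 8
x = (12×49×36 + 23×43×8) mod 2107 = 1689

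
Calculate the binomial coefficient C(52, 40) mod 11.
10

Using Lucas' theorem:
Write n=52 and k=40 in base 11:
n in base 11: [4, 8]
k in base 11: [3, 7]
C(52,40) mod 11 = ∏ C(n_i, k_i) mod 11
Digit binomials (mod 11): C(4,3) = 4; C(8,7) = 8
Product: 4 × 8 = 32 ≡ 10 (mod 11)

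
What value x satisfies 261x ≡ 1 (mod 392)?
389

gcd(261, 392) = 1, so the inverse exists.
Extended Euclidean algorithm on (392, 261):
392 = 1 × 261 + 131  ⟹  131 = (1)·392 + (-1)·261
261 = 1 × 131 + 130  ⟹  130 = (-1)·392 + (2)·261
131 = 1 × 130 + 1  ⟹  1 = (2)·392 + (-3)·261
So (-3)·261 ≡ 1 (mod 392), i.e. 261^(-1) ≡ -3 ≡ 389 (mod 392).
Check: 261 × 389 = 101529 ≡ 1 (mod 392)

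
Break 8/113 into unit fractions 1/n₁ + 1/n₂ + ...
1/15 + 1/243 + 1/68648 + 1/9425027160

Greedy algorithm:
8/113: ceiling(113/8) = 15, use 1/15
7/1695: ceiling(1695/7) = 243, use 1/243
2/137295: ceiling(137295/2) = 68648, use 1/68648
1/9425027160: ceiling(9425027160/1) = 9425027160, use 1/9425027160
Result: 8/113 = 1/15 + 1/243 + 1/68648 + 1/9425027160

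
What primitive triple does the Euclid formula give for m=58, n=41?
(1683, 4756, 5045)

Euclid's formula: a = m² - n², b = 2mn, c = m² + n²
m = 58, n = 41
a = 58² - 41² = 3364 - 1681 = 1683
b = 2 × 58 × 41 = 4756
c = 58² + 41² = 3364 + 1681 = 5045
Verification: 1683² + 4756² = 2832489 + 22619536 = 25452025 = 5045² ✓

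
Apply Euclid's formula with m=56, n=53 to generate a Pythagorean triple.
(327, 5936, 5945)

Euclid's formula: a = m² - n², b = 2mn, c = m² + n²
m = 56, n = 53
a = 56² - 53² = 3136 - 2809 = 327
b = 2 × 56 × 53 = 5936
c = 56² + 53² = 3136 + 2809 = 5945
Verification: 327² + 5936² = 106929 + 35236096 = 35343025 = 5945² ✓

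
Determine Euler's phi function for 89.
88

89 = 89
φ(n) = n × ∏(1 - 1/p) for each prime p dividing n
φ(89) = 89 × (1 - 1/89) = 88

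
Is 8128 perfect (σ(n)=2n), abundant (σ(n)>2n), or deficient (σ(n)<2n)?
perfect

Proper divisors of 8128: sum = 1 + 2 + 4 + 8 + 16 + 32 + 64 + 127 + 254 + 508 + 1016 + 2032 + 4064 = 8128
Since 8128 = 8128, 8128 is perfect.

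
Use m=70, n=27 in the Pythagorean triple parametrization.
(4171, 3780, 5629)

Euclid's formula: a = m² - n², b = 2mn, c = m² + n²
m = 70, n = 27
a = 70² - 27² = 4900 - 729 = 4171
b = 2 × 70 × 27 = 3780
c = 70² + 27² = 4900 + 729 = 5629
Verification: 4171² + 3780² = 17397241 + 14288400 = 31685641 = 5629² ✓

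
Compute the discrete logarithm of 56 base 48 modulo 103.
68

Baby-step giant-step with step n = ⌈√103⌉ = 11.
Baby steps 48^j mod 103 (j:value) for j=0..10: 0:1, 1:48, 2:38, 3:73, 4:2, 5:96, 6:76, 7:43, 8:4, 9:89, 10:49.
Giant-step multiplier: 48^(-11) ≡ 48^(102-11) = 48^91 ≡ 6 (mod 103).
Giant steps γ_i = 56·6^i mod 103: γ_0=56, γ_1=27, γ_2=59, γ_3=45, γ_4=64, γ_5=75, γ_6=38 (in table at j=2).
x = i·n + j = 6·11 + 2 = 68.
Check: 48^68 ≡ 56 (mod 103).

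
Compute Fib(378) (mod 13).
0

Matrix identity: Q^n = [[F_(n+1), F_n], [F_n, F_(n-1)]] with Q = [[1,1],[1,0]].
n = 378 = 101111010₂. Square-and-multiply, entries mod 13:
Q^1 = [[1,1],[1,0]]
Q^2 = (Q^1)² = [[2,1],[1,1]]
Q^5 = (Q^2)²·Q = [[8,5],[5,3]]
Q^11 = (Q^5)²·Q = [[1,11],[11,3]]
Q^23 = (Q^11)²·Q = [[10,5],[5,5]]
Q^47 = (Q^23)²·Q = [[5,8],[8,10]]
Q^94 = (Q^47)² = [[11,3],[3,8]]
Q^189 = (Q^94)²·Q = [[5,0],[0,5]]
Q^378 = (Q^189)² = [[12,0],[0,12]]
F_378 mod 13 = Q^378[0][1] = 0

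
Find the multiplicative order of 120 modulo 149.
74

149 is prime, so ord(120) divides φ(149) = 148.
Divisors of 148: 1, 2, 4, 37, 74, 148.
Repeated squaring: 120^1 ≡ 120, 120^2 ≡ 96, 120^4 ≡ 127, 120^8 ≡ 37, 120^16 ≡ 28, 120^32 ≡ 39, 120^64 ≡ 31, 120^128 ≡ 67 (mod 149).
Test 120^d mod 149 for each divisor d in increasing order:
120^1 ≡ 120
120^2 ≡ 96
120^4 ≡ 127
120^37 = 120^32·120^4·120^1 ≡ 148
120^74 = 120^64·120^8·120^2 ≡ 1  ← first divisor giving 1
The order is 74.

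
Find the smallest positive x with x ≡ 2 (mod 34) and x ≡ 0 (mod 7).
70

Using Chinese Remainder Theorem:
M = 34 × 7 = 238
M1 = 7, M2 = 34
y1 = 7^(-1) mod 34 = 5
y2 = 34^(-1) mod 7 = 6
x = (2×7×5 + 0×34×6) mod 238 = 70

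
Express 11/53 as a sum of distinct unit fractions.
1/5 + 1/133 + 1/35245

Greedy algorithm:
11/53: ceiling(53/11) = 5, use 1/5
2/265: ceiling(265/2) = 133, use 1/133
1/35245: ceiling(35245/1) = 35245, use 1/35245
Result: 11/53 = 1/5 + 1/133 + 1/35245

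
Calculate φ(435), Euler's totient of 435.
224

435 = 3 × 5 × 29
φ(n) = n × ∏(1 - 1/p) for each prime p dividing n
φ(435) = 435 × (1 - 1/3) × (1 - 1/5) × (1 - 1/29) = 224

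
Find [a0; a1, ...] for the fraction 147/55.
[2; 1, 2, 18]

Euclidean algorithm steps:
147 = 2 × 55 + 37
55 = 1 × 37 + 18
37 = 2 × 18 + 1
18 = 18 × 1 + 0
Continued fraction: [2; 1, 2, 18]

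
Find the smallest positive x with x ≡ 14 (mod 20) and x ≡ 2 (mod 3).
14

Using Chinese Remainder Theorem:
M = 20 × 3 = 60
M1 = 3, M2 = 20
y1 = 3^(-1) mod 20 = 7
y2 = 20^(-1) mod 3 = 2
x = (14×3×7 + 2×20×2) mod 60 = 14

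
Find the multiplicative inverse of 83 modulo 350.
97

gcd(83, 350) = 1, so the inverse exists.
Extended Euclidean algorithm on (350, 83):
350 = 4 × 83 + 18  ⟹  18 = (1)·350 + (-4)·83
83 = 4 × 18 + 11  ⟹  11 = (-4)·350 + (17)·83
18 = 1 × 11 + 7  ⟹  7 = (5)·350 + (-21)·83
11 = 1 × 7 + 4  ⟹  4 = (-9)·350 + (38)·83
7 = 1 × 4 + 3  ⟹  3 = (14)·350 + (-59)·83
4 = 1 × 3 + 1  ⟹  1 = (-23)·350 + (97)·83
So (97)·83 ≡ 1 (mod 350), i.e. 83^(-1) ≡ 97 (mod 350).
Check: 83 × 97 = 8051 ≡ 1 (mod 350)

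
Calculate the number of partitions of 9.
30

p(n) counts ways to write n as a sum of positive integers (order ignored).
Examples: 9; 8 + 1; 7 + 2; 7 + 1 + 1; 6 + 3; ... (30 total)
p(9) = 30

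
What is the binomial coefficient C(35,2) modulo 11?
1

Using Lucas' theorem:
Write n=35 and k=2 in base 11:
n in base 11: [3, 2]
k in base 11: [0, 2]
C(35,2) mod 11 = ∏ C(n_i, k_i) mod 11
Digit binomials (mod 11): C(3,0) = 1; C(2,2) = 1
Product: 1 × 1 = 1 ≡ 1 (mod 11)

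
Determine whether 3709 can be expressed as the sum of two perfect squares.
30² + 53² (a=30, b=53)

Factorization: 3709 = 3709
By Fermat: n is sum of two squares iff every prime p ≡ 3 (mod 4) appears to even power.
All primes ≡ 3 (mod 4) appear to even power.
Search a = 0, 1, 2, … for 3709 - a² a perfect square: first hit at a = 30: 3709 - 900 = 2809 = 53².
3709 = 30² + 53² = 900 + 2809 ✓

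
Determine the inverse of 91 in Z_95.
71

gcd(91, 95) = 1, so the inverse exists.
Extended Euclidean algorithm on (95, 91):
95 = 1 × 91 + 4  ⟹  4 = (1)·95 + (-1)·91
91 = 22 × 4 + 3  ⟹  3 = (-22)·95 + (23)·91
4 = 1 × 3 + 1  ⟹  1 = (23)·95 + (-24)·91
So (-24)·91 ≡ 1 (mod 95), i.e. 91^(-1) ≡ -24 ≡ 71 (mod 95).
Check: 91 × 71 = 6461 ≡ 1 (mod 95)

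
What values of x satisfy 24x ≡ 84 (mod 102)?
x ≡ 12 (mod 17)

gcd(24, 102) = 6, which divides 84, so solutions exist.
Divide through by 6: 4x ≡ 14 (mod 17).
Find 4^(-1) mod 17 by the extended Euclidean algorithm:
17 = 4 × 4 + 1  ⟹  1 = (1)·17 + (-4)·4
So (-4)·4 ≡ 1 (mod 17), i.e. 4^(-1) ≡ -4 ≡ 13 (mod 17).
x ≡ 13 × 14 = 182 ≡ 12 (mod 17).
Check: 24 × 12 = 288 ≡ 84 (mod 102).
x ≡ 12 (mod 17), giving 6 solutions mod 102.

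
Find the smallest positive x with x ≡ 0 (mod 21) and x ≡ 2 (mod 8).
42

Using Chinese Remainder Theorem:
M = 21 × 8 = 168
M1 = 8, M2 = 21
y1 = 8^(-1) mod 21 = 8
y2 = 21^(-1) mod 8 = 5
x = (0×8×8 + 2×21×5) mod 168 = 42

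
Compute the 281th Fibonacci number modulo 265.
176

Matrix identity: Q^n = [[F_(n+1), F_n], [F_n, F_(n-1)]] with Q = [[1,1],[1,0]].
n = 281 = 100011001₂. Square-and-multiply, entries mod 265:
Q^1 = [[1,1],[1,0]]
Q^2 = (Q^1)² = [[2,1],[1,1]]
Q^4 = (Q^2)² = [[5,3],[3,2]]
Q^8 = (Q^4)² = [[34,21],[21,13]]
Q^17 = (Q^8)²·Q = [[199,7],[7,192]]
Q^35 = (Q^17)²·Q = [[252,165],[165,87]]
Q^70 = (Q^35)² = [[99,20],[20,79]]
Q^140 = (Q^70)² = [[131,115],[115,16]]
Q^281 = (Q^140)²·Q = [[121,176],[176,210]]
F_281 mod 265 = Q^281[0][1] = 176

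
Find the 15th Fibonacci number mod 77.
71

Matrix identity: Q^n = [[F_(n+1), F_n], [F_n, F_(n-1)]] with Q = [[1,1],[1,0]].
n = 15 = 1111₂. Square-and-multiply, entries mod 77:
Q^1 = [[1,1],[1,0]]
Q^3 = (Q^1)²·Q = [[3,2],[2,1]]
Q^7 = (Q^3)²·Q = [[21,13],[13,8]]
Q^15 = (Q^7)²·Q = [[63,71],[71,69]]
F_15 mod 77 = Q^15[0][1] = 71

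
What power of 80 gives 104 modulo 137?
101

Baby-step giant-step with step n = ⌈√137⌉ = 12.
Baby steps 80^j mod 137 (j:value) for j=0..11: 0:1, 1:80, 2:98, 3:31, 4:14, 5:24, 6:2, 7:23, 8:59, 9:62, 10:28, 11:48.
Giant-step multiplier: 80^(-12) ≡ 80^(136-12) = 80^124 ≡ 103 (mod 137).
Giant steps γ_i = 104·103^i mod 137: γ_0=104, γ_1=26, γ_2=75, γ_3=53, γ_4=116, γ_5=29, γ_6=110, γ_7=96, γ_8=24 (in table at j=5).
x = i·n + j = 8·12 + 5 = 101.
Check: 80^101 ≡ 104 (mod 137).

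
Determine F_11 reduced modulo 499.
89

Matrix identity: Q^n = [[F_(n+1), F_n], [F_n, F_(n-1)]] with Q = [[1,1],[1,0]].
n = 11 = 1011₂. Square-and-multiply, entries mod 499:
Q^1 = [[1,1],[1,0]]
Q^2 = (Q^1)² = [[2,1],[1,1]]
Q^5 = (Q^2)²·Q = [[8,5],[5,3]]
Q^11 = (Q^5)²·Q = [[144,89],[89,55]]
F_11 mod 499 = Q^11[0][1] = 89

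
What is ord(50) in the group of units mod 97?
8

97 is prime, so ord(50) divides φ(97) = 96.
Divisors of 96: 1, 2, 3, 4, 6, 8, 12, 16, 24, 32, 48, 96.
Repeated squaring: 50^1 ≡ 50, 50^2 ≡ 75, 50^4 ≡ 96, 50^8 ≡ 1, 50^16 ≡ 1, 50^32 ≡ 1, 50^64 ≡ 1 (mod 97).
Test 50^d mod 97 for each divisor d in increasing order:
50^1 ≡ 50
50^2 ≡ 75
50^3 = 50^2·50^1 ≡ 64
50^4 ≡ 96
50^6 = 50^4·50^2 ≡ 22
50^8 ≡ 1  ← first divisor giving 1
The order is 8.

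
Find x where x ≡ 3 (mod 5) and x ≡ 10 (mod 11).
43

Using Chinese Remainder Theorem:
M = 5 × 11 = 55
M1 = 11, M2 = 5
y1 = 11^(-1) mod 5 = 1
y2 = 5^(-1) mod 11 = 9
x = (3×11×1 + 10×5×9) mod 55 = 43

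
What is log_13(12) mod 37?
32

Baby-step giant-step with step n = ⌈√37⌉ = 7.
Baby steps 13^j mod 37 (j:value) for j=0..6: 0:1, 1:13, 2:21, 3:14, 4:34, 5:35, 6:11.
Giant-step multiplier: 13^(-7) ≡ 13^(36-7) = 13^29 ≡ 22 (mod 37).
Giant steps γ_i = 12·22^i mod 37: γ_0=12, γ_1=5, γ_2=36, γ_3=15, γ_4=34 (in table at j=4).
x = i·n + j = 4·7 + 4 = 32.
Check: 13^32 ≡ 12 (mod 37).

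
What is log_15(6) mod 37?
27

Baby-step giant-step with step n = ⌈√37⌉ = 7.
Baby steps 15^j mod 37 (j:value) for j=0..6: 0:1, 1:15, 2:3, 3:8, 4:9, 5:24, 6:27.
Giant-step multiplier: 15^(-7) ≡ 15^(36-7) = 15^29 ≡ 18 (mod 37).
Giant steps γ_i = 6·18^i mod 37: γ_0=6, γ_1=34, γ_2=20, γ_3=27 (in table at j=6).
x = i·n + j = 3·7 + 6 = 27.
Check: 15^27 ≡ 6 (mod 37).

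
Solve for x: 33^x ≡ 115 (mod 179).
63

Baby-step giant-step with step n = ⌈√179⌉ = 14.
Baby steps 33^j mod 179 (j:value) for j=0..13: 0:1, 1:33, 2:15, 3:137, 4:46, 5:86, 6:153, 7:37, 8:147, 9:18, 10:57, 11:91, 12:139, 13:112.
Giant-step multiplier: 33^(-14) ≡ 33^(178-14) = 33^164 ≡ 125 (mod 179).
Giant steps γ_i = 115·125^i mod 179: γ_0=115, γ_1=55, γ_2=73, γ_3=175, γ_4=37 (in table at j=7).
x = i·n + j = 4·14 + 7 = 63.
Check: 33^63 ≡ 115 (mod 179).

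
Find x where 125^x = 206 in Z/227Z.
167

Baby-step giant-step with step n = ⌈√227⌉ = 16.
Baby steps 125^j mod 227 (j:value) for j=0..15: 0:1, 1:125, 2:189, 3:17, 4:82, 5:35, 6:62, 7:32, 8:141, 9:146, 10:90, 11:127, 12:212, 13:168, 14:116, 15:199.
Giant-step multiplier: 125^(-16) ≡ 125^(226-16) = 125^210 ≡ 43 (mod 227).
Giant steps γ_i = 206·43^i mod 227: γ_0=206, γ_1=5, γ_2=215, γ_3=165, γ_4=58, γ_5=224, γ_6=98, γ_7=128, γ_8=56, γ_9=138, γ_10=32 (in table at j=7).
x = i·n + j = 10·16 + 7 = 167.
Check: 125^167 ≡ 206 (mod 227).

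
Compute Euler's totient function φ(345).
176

345 = 3 × 5 × 23
φ(n) = n × ∏(1 - 1/p) for each prime p dividing n
φ(345) = 345 × (1 - 1/3) × (1 - 1/5) × (1 - 1/23) = 176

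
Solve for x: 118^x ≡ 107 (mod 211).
84

Baby-step giant-step with step n = ⌈√211⌉ = 15.
Baby steps 118^j mod 211 (j:value) for j=0..14: 0:1, 1:118, 2:209, 3:186, 4:4, 5:50, 6:203, 7:111, 8:16, 9:200, 10:179, 11:22, 12:64, 13:167, 14:83.
Giant-step multiplier: 118^(-15) ≡ 118^(210-15) = 118^195 ≡ 12 (mod 211).
Giant steps γ_i = 107·12^i mod 211: γ_0=107, γ_1=18, γ_2=5, γ_3=60, γ_4=87, γ_5=200 (in table at j=9).
x = i·n + j = 5·15 + 9 = 84.
Check: 118^84 ≡ 107 (mod 211).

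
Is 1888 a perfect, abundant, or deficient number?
abundant

Proper divisors of 1888: sum = 1 + 2 + 4 + 8 + 16 + 32 + 59 + 118 + 236 + 472 + 944 = 1892
Since 1892 > 1888, 1888 is abundant.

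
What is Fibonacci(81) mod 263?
250

Matrix identity: Q^n = [[F_(n+1), F_n], [F_n, F_(n-1)]] with Q = [[1,1],[1,0]].
n = 81 = 1010001₂. Square-and-multiply, entries mod 263:
Q^1 = [[1,1],[1,0]]
Q^2 = (Q^1)² = [[2,1],[1,1]]
Q^5 = (Q^2)²·Q = [[8,5],[5,3]]
Q^10 = (Q^5)² = [[89,55],[55,34]]
Q^20 = (Q^10)² = [[163,190],[190,236]]
Q^40 = (Q^20)² = [[75,66],[66,9]]
Q^81 = (Q^40)²·Q = [[8,250],[250,21]]
F_81 mod 263 = Q^81[0][1] = 250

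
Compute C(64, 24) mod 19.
6

Using Lucas' theorem:
Write n=64 and k=24 in base 19:
n in base 19: [3, 7]
k in base 19: [1, 5]
C(64,24) mod 19 = ∏ C(n_i, k_i) mod 19
Digit binomials (mod 19): C(3,1) = 3; C(7,5) = 21 ≡ 2
Product: 3 × 2 = 6 ≡ 6 (mod 19)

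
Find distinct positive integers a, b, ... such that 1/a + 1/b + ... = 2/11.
1/6 + 1/66

Greedy algorithm:
2/11: ceiling(11/2) = 6, use 1/6
1/66: ceiling(66/1) = 66, use 1/66
Result: 2/11 = 1/6 + 1/66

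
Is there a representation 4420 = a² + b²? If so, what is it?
8² + 66² (a=8, b=66)

Factorization: 4420 = 2^2 × 5 × 13 × 17
By Fermat: n is sum of two squares iff every prime p ≡ 3 (mod 4) appears to even power.
All primes ≡ 3 (mod 4) appear to even power.
Search a = 0, 1, 2, … for 4420 - a² a perfect square: first hit at a = 8: 4420 - 64 = 4356 = 66².
4420 = 8² + 66² = 64 + 4356 ✓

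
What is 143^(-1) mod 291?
116

gcd(143, 291) = 1, so the inverse exists.
Extended Euclidean algorithm on (291, 143):
291 = 2 × 143 + 5  ⟹  5 = (1)·291 + (-2)·143
143 = 28 × 5 + 3  ⟹  3 = (-28)·291 + (57)·143
5 = 1 × 3 + 2  ⟹  2 = (29)·291 + (-59)·143
3 = 1 × 2 + 1  ⟹  1 = (-57)·291 + (116)·143
So (116)·143 ≡ 1 (mod 291), i.e. 143^(-1) ≡ 116 (mod 291).
Check: 143 × 116 = 16588 ≡ 1 (mod 291)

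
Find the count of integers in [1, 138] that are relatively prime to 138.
44

138 = 2 × 3 × 23
φ(n) = n × ∏(1 - 1/p) for each prime p dividing n
φ(138) = 138 × (1 - 1/2) × (1 - 1/3) × (1 - 1/23) = 44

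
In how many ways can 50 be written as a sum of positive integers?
204226

p(n) counts ways to write n as a sum of positive integers (order ignored).
Euler's pentagonal recurrence: p(k) = p(k-1) + p(k-2) - p(k-5) - p(k-7) + p(k-12) + p(k-15) - ... (offsets j(3j∓1)/2, signs ++--, p(0)=1, p(<0)=0).
DP table for k = 0..49: p(0)=1, p(1)=1, p(2)=2, p(3)=3, p(4)=5, p(5)=7, p(6)=11, p(7)=15, p(8)=22, p(9)=30, p(10)=42, p(11)=56, p(12)=77, p(13)=101, p(14)=135, p(15)=176, p(16)=231, p(17)=297, p(18)=385, p(19)=490, p(20)=627, p(21)=792, p(22)=1002, p(23)=1255, p(24)=1575, p(25)=1958, p(26)=2436, p(27)=3010, p(28)=3718, p(29)=4565, p(30)=5604, p(31)=6842, p(32)=8349, p(33)=10143, p(34)=12310, p(35)=14883, p(36)=17977, p(37)=21637, p(38)=26015, p(39)=31185, p(40)=37338, p(41)=44583, p(42)=53174, p(43)=63261, p(44)=75175, p(45)=89134, p(46)=105558, p(47)=124754, p(48)=147273, p(49)=173525.
Final step: p(50) = p(49) + p(48) - p(45) - p(43) + p(38) + p(35) - p(28) - p(24) + p(15) + p(10)
= 173525 + 147273 - 89134 - 63261 + 26015 + 14883 - 3718 - 1575 + 176 + 42
= 204226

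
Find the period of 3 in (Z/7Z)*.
6

7 is prime, so ord(3) divides φ(7) = 6.
Divisors of 6: 1, 2, 3, 6.
Repeated squaring: 3^1 ≡ 3, 3^2 ≡ 2, 3^4 ≡ 4 (mod 7).
Test 3^d mod 7 for each divisor d in increasing order:
3^1 ≡ 3
3^2 ≡ 2
3^3 = 3^2·3^1 ≡ 6
3^6 = 3^4·3^2 ≡ 1  ← first divisor giving 1
The order is 6.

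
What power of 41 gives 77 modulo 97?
33

Baby-step giant-step with step n = ⌈√97⌉ = 10.
Baby steps 41^j mod 97 (j:value) for j=0..9: 0:1, 1:41, 2:32, 3:51, 4:54, 5:80, 6:79, 7:38, 8:6, 9:52.
Giant-step multiplier: 41^(-10) ≡ 41^(96-10) = 41^86 ≡ 48 (mod 97).
Giant steps γ_i = 77·48^i mod 97: γ_0=77, γ_1=10, γ_2=92, γ_3=51 (in table at j=3).
x = i·n + j = 3·10 + 3 = 33.
Check: 41^33 ≡ 77 (mod 97).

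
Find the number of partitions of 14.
135

p(n) counts ways to write n as a sum of positive integers (order ignored).
Euler's pentagonal recurrence: p(k) = p(k-1) + p(k-2) - p(k-5) - p(k-7) + p(k-12) + p(k-15) - ... (offsets j(3j∓1)/2, signs ++--, p(0)=1, p(<0)=0).
DP table for k = 0..13: p(0)=1, p(1)=1, p(2)=2, p(3)=3, p(4)=5, p(5)=7, p(6)=11, p(7)=15, p(8)=22, p(9)=30, p(10)=42, p(11)=56, p(12)=77, p(13)=101.
Final step: p(14) = p(13) + p(12) - p(9) - p(7) + p(2)
= 101 + 77 - 30 - 15 + 2
= 135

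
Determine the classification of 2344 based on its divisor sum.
deficient

Proper divisors of 2344: sum = 1 + 2 + 4 + 8 + 293 + 586 + 1172 = 2066
Since 2066 < 2344, 2344 is deficient.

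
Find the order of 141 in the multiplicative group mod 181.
60

181 is prime, so ord(141) divides φ(181) = 180.
Divisors of 180: 1, 2, 3, 4, 5, 6, 9, 10, 12, 15, 18, 20, 30, 36, 45, 60, 90, 180.
Repeated squaring: 141^1 ≡ 141, 141^2 ≡ 152, 141^4 ≡ 117, 141^8 ≡ 114, 141^16 ≡ 145, 141^32 ≡ 29, 141^64 ≡ 117, 141^128 ≡ 114 (mod 181).
Test 141^d mod 181 for each divisor d in increasing order:
141^1 ≡ 141
141^2 ≡ 152
141^3 = 141^2·141^1 ≡ 74
141^4 ≡ 117
141^5 = 141^4·141^1 ≡ 26
141^6 = 141^4·141^2 ≡ 46
141^9 = 141^8·141^1 ≡ 146
141^10 = 141^8·141^2 ≡ 133
141^12 = 141^8·141^4 ≡ 125
141^15 = 141^8·141^4·141^2·141^1 ≡ 19
141^18 = 141^16·141^2 ≡ 139
141^20 = 141^16·141^4 ≡ 132
141^30 = 141^16·141^8·141^4·141^2 ≡ 180
141^36 = 141^32·141^4 ≡ 135
141^45 = 141^32·141^8·141^4·141^1 ≡ 162
141^60 = 141^32·141^16·141^8·141^4 ≡ 1  ← first divisor giving 1
The order is 60.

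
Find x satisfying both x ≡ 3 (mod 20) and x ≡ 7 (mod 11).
183

Using Chinese Remainder Theorem:
M = 20 × 11 = 220
M1 = 11, M2 = 20
y1 = 11^(-1) mod 20 = 11
y2 = 20^(-1) mod 11 = 5
x = (3×11×11 + 7×20×5) mod 220 = 183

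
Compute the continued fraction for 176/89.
[1; 1, 43, 2]

Euclidean algorithm steps:
176 = 1 × 89 + 87
89 = 1 × 87 + 2
87 = 43 × 2 + 1
2 = 2 × 1 + 0
Continued fraction: [1; 1, 43, 2]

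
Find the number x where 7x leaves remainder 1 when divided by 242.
173

gcd(7, 242) = 1, so the inverse exists.
Extended Euclidean algorithm on (242, 7):
242 = 34 × 7 + 4  ⟹  4 = (1)·242 + (-34)·7
7 = 1 × 4 + 3  ⟹  3 = (-1)·242 + (35)·7
4 = 1 × 3 + 1  ⟹  1 = (2)·242 + (-69)·7
So (-69)·7 ≡ 1 (mod 242), i.e. 7^(-1) ≡ -69 ≡ 173 (mod 242).
Check: 7 × 173 = 1211 ≡ 1 (mod 242)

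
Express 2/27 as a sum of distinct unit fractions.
1/14 + 1/378

Greedy algorithm:
2/27: ceiling(27/2) = 14, use 1/14
1/378: ceiling(378/1) = 378, use 1/378
Result: 2/27 = 1/14 + 1/378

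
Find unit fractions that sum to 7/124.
1/18 + 1/1116

Greedy algorithm:
7/124: ceiling(124/7) = 18, use 1/18
1/1116: ceiling(1116/1) = 1116, use 1/1116
Result: 7/124 = 1/18 + 1/1116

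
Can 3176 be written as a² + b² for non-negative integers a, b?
26² + 50² (a=26, b=50)

Factorization: 3176 = 2^3 × 397
By Fermat: n is sum of two squares iff every prime p ≡ 3 (mod 4) appears to even power.
All primes ≡ 3 (mod 4) appear to even power.
Search a = 0, 1, 2, … for 3176 - a² a perfect square: first hit at a = 26: 3176 - 676 = 2500 = 50².
3176 = 26² + 50² = 676 + 2500 ✓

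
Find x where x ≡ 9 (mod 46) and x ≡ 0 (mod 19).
285

Using Chinese Remainder Theorem:
M = 46 × 19 = 874
M1 = 19, M2 = 46
y1 = 19^(-1) mod 46 = 17
y2 = 46^(-1) mod 19 = 12
x = (9×19×17 + 0×46×12) mod 874 = 285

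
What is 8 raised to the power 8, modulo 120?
16

Repeated squaring. Binary of 8 = 1000.
8^1 ≡ 8 (mod 120); 8^2 ≡ 64 (mod 120); 8^4 ≡ 16 (mod 120); 8^8 ≡ 16 (mod 120)
8^8 = 8^8 ≡ 16 (mod 120)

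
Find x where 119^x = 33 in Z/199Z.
124

Baby-step giant-step with step n = ⌈√199⌉ = 15.
Baby steps 119^j mod 199 (j:value) for j=0..14: 0:1, 1:119, 2:32, 3:27, 4:29, 5:68, 6:132, 7:186, 8:45, 9:181, 10:47, 11:21, 12:111, 13:75, 14:169.
Giant-step multiplier: 119^(-15) ≡ 119^(198-15) = 119^183 ≡ 83 (mod 199).
Giant steps γ_i = 33·83^i mod 199: γ_0=33, γ_1=152, γ_2=79, γ_3=189, γ_4=165, γ_5=163, γ_6=196, γ_7=149, γ_8=29 (in table at j=4).
x = i·n + j = 8·15 + 4 = 124.
Check: 119^124 ≡ 33 (mod 199).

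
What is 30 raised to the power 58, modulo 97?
12

Repeated squaring. Binary of 58 = 111010.
30^1 ≡ 30 (mod 97); 30^2 ≡ 27 (mod 97); 30^4 ≡ 50 (mod 97); 30^8 ≡ 75 (mod 97); 30^16 ≡ 96 (mod 97); 30^32 ≡ 1 (mod 97)
30^58 = 30^2 × 30^8 × 30^16 × 30^32 ≡ 12 (mod 97)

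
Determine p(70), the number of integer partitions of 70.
4087968

p(n) counts ways to write n as a sum of positive integers (order ignored).
Euler's pentagonal recurrence: p(k) = p(k-1) + p(k-2) - p(k-5) - p(k-7) + p(k-12) + p(k-15) - ... (offsets j(3j∓1)/2, signs ++--, p(0)=1, p(<0)=0).
DP table for k = 0..69: p(0)=1, p(1)=1, p(2)=2, p(3)=3, p(4)=5, p(5)=7, p(6)=11, p(7)=15, p(8)=22, p(9)=30, p(10)=42, p(11)=56, p(12)=77, p(13)=101, p(14)=135, p(15)=176, p(16)=231, p(17)=297, p(18)=385, p(19)=490, p(20)=627, p(21)=792, p(22)=1002, p(23)=1255, p(24)=1575, p(25)=1958, p(26)=2436, p(27)=3010, p(28)=3718, p(29)=4565, p(30)=5604, p(31)=6842, p(32)=8349, p(33)=10143, p(34)=12310, p(35)=14883, p(36)=17977, p(37)=21637, p(38)=26015, p(39)=31185, p(40)=37338, p(41)=44583, p(42)=53174, p(43)=63261, p(44)=75175, p(45)=89134, p(46)=105558, p(47)=124754, p(48)=147273, p(49)=173525, p(50)=204226, p(51)=239943, p(52)=281589, p(53)=329931, p(54)=386155, p(55)=451276, p(56)=526823, p(57)=614154, p(58)=715220, p(59)=831820, p(60)=966467, p(61)=1121505, p(62)=1300156, p(63)=1505499, p(64)=1741630, p(65)=2012558, p(66)=2323520, p(67)=2679689, p(68)=3087735, p(69)=3554345.
Final step: p(70) = p(69) + p(68) - p(65) - p(63) + p(58) + p(55) - p(48) - p(44) + p(35) + p(30) - p(19) - p(13) + p(0)
= 3554345 + 3087735 - 2012558 - 1505499 + 715220 + 451276 - 147273 - 75175 + 14883 + 5604 - 490 - 101 + 1
= 4087968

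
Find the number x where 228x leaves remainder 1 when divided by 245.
72

gcd(228, 245) = 1, so the inverse exists.
Extended Euclidean algorithm on (245, 228):
245 = 1 × 228 + 17  ⟹  17 = (1)·245 + (-1)·228
228 = 13 × 17 + 7  ⟹  7 = (-13)·245 + (14)·228
17 = 2 × 7 + 3  ⟹  3 = (27)·245 + (-29)·228
7 = 2 × 3 + 1  ⟹  1 = (-67)·245 + (72)·228
So (72)·228 ≡ 1 (mod 245), i.e. 228^(-1) ≡ 72 (mod 245).
Check: 228 × 72 = 16416 ≡ 1 (mod 245)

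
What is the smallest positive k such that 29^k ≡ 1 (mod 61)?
12

61 is prime, so ord(29) divides φ(61) = 60.
Divisors of 60: 1, 2, 3, 4, 5, 6, 10, 12, 15, 20, 30, 60.
Repeated squaring: 29^1 ≡ 29, 29^2 ≡ 48, 29^4 ≡ 47, 29^8 ≡ 13, 29^16 ≡ 47, 29^32 ≡ 13 (mod 61).
Test 29^d mod 61 for each divisor d in increasing order:
29^1 ≡ 29
29^2 ≡ 48
29^3 = 29^2·29^1 ≡ 50
29^4 ≡ 47
29^5 = 29^4·29^1 ≡ 21
29^6 = 29^4·29^2 ≡ 60
29^10 = 29^8·29^2 ≡ 14
29^12 = 29^8·29^4 ≡ 1  ← first divisor giving 1
The order is 12.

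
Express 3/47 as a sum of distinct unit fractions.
1/16 + 1/752

Greedy algorithm:
3/47: ceiling(47/3) = 16, use 1/16
1/752: ceiling(752/1) = 752, use 1/752
Result: 3/47 = 1/16 + 1/752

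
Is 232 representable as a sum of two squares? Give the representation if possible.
6² + 14² (a=6, b=14)

Factorization: 232 = 2^3 × 29
By Fermat: n is sum of two squares iff every prime p ≡ 3 (mod 4) appears to even power.
All primes ≡ 3 (mod 4) appear to even power.
Search a = 0, 1, 2, … for 232 - a² a perfect square: first hit at a = 6: 232 - 36 = 196 = 14².
232 = 6² + 14² = 36 + 196 ✓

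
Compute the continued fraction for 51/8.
[6; 2, 1, 2]

Euclidean algorithm steps:
51 = 6 × 8 + 3
8 = 2 × 3 + 2
3 = 1 × 2 + 1
2 = 2 × 1 + 0
Continued fraction: [6; 2, 1, 2]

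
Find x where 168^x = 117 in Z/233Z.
40

Baby-step giant-step with step n = ⌈√233⌉ = 16.
Baby steps 168^j mod 233 (j:value) for j=0..15: 0:1, 1:168, 2:31, 3:82, 4:29, 5:212, 6:200, 7:48, 8:142, 9:90, 10:208, 11:227, 12:157, 13:47, 14:207, 15:59.
Giant-step multiplier: 168^(-16) ≡ 168^(232-16) = 168^216 ≡ 135 (mod 233).
Giant steps γ_i = 117·135^i mod 233: γ_0=117, γ_1=184, γ_2=142 (in table at j=8).
x = i·n + j = 2·16 + 8 = 40.
Check: 168^40 ≡ 117 (mod 233).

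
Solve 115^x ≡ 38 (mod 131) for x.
74

Baby-step giant-step with step n = ⌈√131⌉ = 12.
Baby steps 115^j mod 131 (j:value) for j=0..11: 0:1, 1:115, 2:125, 3:96, 4:36, 5:79, 6:46, 7:50, 8:117, 9:93, 10:84, 11:97.
Giant-step multiplier: 115^(-12) ≡ 115^(130-12) = 115^118 ≡ 59 (mod 131).
Giant steps γ_i = 38·59^i mod 131: γ_0=38, γ_1=15, γ_2=99, γ_3=77, γ_4=89, γ_5=11, γ_6=125 (in table at j=2).
x = i·n + j = 6·12 + 2 = 74.
Check: 115^74 ≡ 38 (mod 131).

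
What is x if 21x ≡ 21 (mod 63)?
x ≡ 1 (mod 3)

gcd(21, 63) = 21, which divides 21, so solutions exist.
Divide through by 21: x ≡ 1 (mod 3).
The coefficient of x is now 1, so x ≡ 1 (mod 3).
Check: 21 × 1 = 21 ≡ 21 (mod 63).
x ≡ 1 (mod 3), giving 21 solutions mod 63.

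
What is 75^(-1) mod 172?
39

gcd(75, 172) = 1, so the inverse exists.
Extended Euclidean algorithm on (172, 75):
172 = 2 × 75 + 22  ⟹  22 = (1)·172 + (-2)·75
75 = 3 × 22 + 9  ⟹  9 = (-3)·172 + (7)·75
22 = 2 × 9 + 4  ⟹  4 = (7)·172 + (-16)·75
9 = 2 × 4 + 1  ⟹  1 = (-17)·172 + (39)·75
So (39)·75 ≡ 1 (mod 172), i.e. 75^(-1) ≡ 39 (mod 172).
Check: 75 × 39 = 2925 ≡ 1 (mod 172)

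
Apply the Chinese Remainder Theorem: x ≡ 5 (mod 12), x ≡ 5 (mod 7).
5

Using Chinese Remainder Theorem:
M = 12 × 7 = 84
M1 = 7, M2 = 12
y1 = 7^(-1) mod 12 = 7
y2 = 12^(-1) mod 7 = 3
x = (5×7×7 + 5×12×3) mod 84 = 5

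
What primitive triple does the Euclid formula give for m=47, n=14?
(2013, 1316, 2405)

Euclid's formula: a = m² - n², b = 2mn, c = m² + n²
m = 47, n = 14
a = 47² - 14² = 2209 - 196 = 2013
b = 2 × 47 × 14 = 1316
c = 47² + 14² = 2209 + 196 = 2405
Verification: 2013² + 1316² = 4052169 + 1731856 = 5784025 = 2405² ✓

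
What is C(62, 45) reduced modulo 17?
3

Using Lucas' theorem:
Write n=62 and k=45 in base 17:
n in base 17: [3, 11]
k in base 17: [2, 11]
C(62,45) mod 17 = ∏ C(n_i, k_i) mod 17
Digit binomials (mod 17): C(3,2) = 3; C(11,11) = 1
Product: 3 × 1 = 3 ≡ 3 (mod 17)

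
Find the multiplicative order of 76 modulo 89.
88

89 is prime, so ord(76) divides φ(89) = 88.
Divisors of 88: 1, 2, 4, 8, 11, 22, 44, 88.
Repeated squaring: 76^1 ≡ 76, 76^2 ≡ 80, 76^4 ≡ 81, 76^8 ≡ 64, 76^16 ≡ 2, 76^32 ≡ 4, 76^64 ≡ 16 (mod 89).
Test 76^d mod 89 for each divisor d in increasing order:
76^1 ≡ 76
76^2 ≡ 80
76^4 ≡ 81
76^8 ≡ 64
76^11 = 76^8·76^2·76^1 ≡ 12
76^22 = 76^16·76^4·76^2 ≡ 55
76^44 = 76^32·76^8·76^4 ≡ 88
76^88 = 76^64·76^16·76^8 ≡ 1  ← first divisor giving 1
The order is 88.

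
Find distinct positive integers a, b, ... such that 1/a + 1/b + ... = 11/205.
1/19 + 1/974 + 1/3793730

Greedy algorithm:
11/205: ceiling(205/11) = 19, use 1/19
4/3895: ceiling(3895/4) = 974, use 1/974
1/3793730: ceiling(3793730/1) = 3793730, use 1/3793730
Result: 11/205 = 1/19 + 1/974 + 1/3793730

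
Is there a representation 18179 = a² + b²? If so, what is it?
Not possible

Factorization: 18179 = 7^3 × 53
By Fermat: n is sum of two squares iff every prime p ≡ 3 (mod 4) appears to even power.
Prime(s) ≡ 3 (mod 4) with odd exponent: [(7, 3)]
Therefore 18179 cannot be expressed as a² + b².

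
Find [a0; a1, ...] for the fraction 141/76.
[1; 1, 5, 1, 10]

Euclidean algorithm steps:
141 = 1 × 76 + 65
76 = 1 × 65 + 11
65 = 5 × 11 + 10
11 = 1 × 10 + 1
10 = 10 × 1 + 0
Continued fraction: [1; 1, 5, 1, 10]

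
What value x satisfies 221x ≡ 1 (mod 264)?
221

gcd(221, 264) = 1, so the inverse exists.
Extended Euclidean algorithm on (264, 221):
264 = 1 × 221 + 43  ⟹  43 = (1)·264 + (-1)·221
221 = 5 × 43 + 6  ⟹  6 = (-5)·264 + (6)·221
43 = 7 × 6 + 1  ⟹  1 = (36)·264 + (-43)·221
So (-43)·221 ≡ 1 (mod 264), i.e. 221^(-1) ≡ -43 ≡ 221 (mod 264).
Check: 221 × 221 = 48841 ≡ 1 (mod 264)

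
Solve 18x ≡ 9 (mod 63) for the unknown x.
x ≡ 4 (mod 7)

gcd(18, 63) = 9, which divides 9, so solutions exist.
Divide through by 9: 2x ≡ 1 (mod 7).
Find 2^(-1) mod 7 by the extended Euclidean algorithm:
7 = 3 × 2 + 1  ⟹  1 = (1)·7 + (-3)·2
So (-3)·2 ≡ 1 (mod 7), i.e. 2^(-1) ≡ -3 ≡ 4 (mod 7).
x ≡ 4 × 1 = 4 ≡ 4 (mod 7).
Check: 18 × 4 = 72 ≡ 9 (mod 63).
x ≡ 4 (mod 7), giving 9 solutions mod 63.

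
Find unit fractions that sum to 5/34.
1/7 + 1/238

Greedy algorithm:
5/34: ceiling(34/5) = 7, use 1/7
1/238: ceiling(238/1) = 238, use 1/238
Result: 5/34 = 1/7 + 1/238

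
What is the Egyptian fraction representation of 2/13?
1/7 + 1/91

Greedy algorithm:
2/13: ceiling(13/2) = 7, use 1/7
1/91: ceiling(91/1) = 91, use 1/91
Result: 2/13 = 1/7 + 1/91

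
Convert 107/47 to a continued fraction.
[2; 3, 1, 1, 1, 1, 2]

Euclidean algorithm steps:
107 = 2 × 47 + 13
47 = 3 × 13 + 8
13 = 1 × 8 + 5
8 = 1 × 5 + 3
5 = 1 × 3 + 2
3 = 1 × 2 + 1
2 = 2 × 1 + 0
Continued fraction: [2; 3, 1, 1, 1, 1, 2]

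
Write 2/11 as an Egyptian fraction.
1/6 + 1/66

Greedy algorithm:
2/11: ceiling(11/2) = 6, use 1/6
1/66: ceiling(66/1) = 66, use 1/66
Result: 2/11 = 1/6 + 1/66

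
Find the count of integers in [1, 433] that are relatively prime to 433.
432

433 = 433
φ(n) = n × ∏(1 - 1/p) for each prime p dividing n
φ(433) = 433 × (1 - 1/433) = 432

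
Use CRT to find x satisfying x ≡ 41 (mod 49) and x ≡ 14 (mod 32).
1070

Using Chinese Remainder Theorem:
M = 49 × 32 = 1568
M1 = 32, M2 = 49
y1 = 32^(-1) mod 49 = 23
y2 = 49^(-1) mod 32 = 17
x = (41×32×23 + 14×49×17) mod 1568 = 1070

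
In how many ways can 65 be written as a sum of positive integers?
2012558

p(n) counts ways to write n as a sum of positive integers (order ignored).
Euler's pentagonal recurrence: p(k) = p(k-1) + p(k-2) - p(k-5) - p(k-7) + p(k-12) + p(k-15) - ... (offsets j(3j∓1)/2, signs ++--, p(0)=1, p(<0)=0).
DP table for k = 0..64: p(0)=1, p(1)=1, p(2)=2, p(3)=3, p(4)=5, p(5)=7, p(6)=11, p(7)=15, p(8)=22, p(9)=30, p(10)=42, p(11)=56, p(12)=77, p(13)=101, p(14)=135, p(15)=176, p(16)=231, p(17)=297, p(18)=385, p(19)=490, p(20)=627, p(21)=792, p(22)=1002, p(23)=1255, p(24)=1575, p(25)=1958, p(26)=2436, p(27)=3010, p(28)=3718, p(29)=4565, p(30)=5604, p(31)=6842, p(32)=8349, p(33)=10143, p(34)=12310, p(35)=14883, p(36)=17977, p(37)=21637, p(38)=26015, p(39)=31185, p(40)=37338, p(41)=44583, p(42)=53174, p(43)=63261, p(44)=75175, p(45)=89134, p(46)=105558, p(47)=124754, p(48)=147273, p(49)=173525, p(50)=204226, p(51)=239943, p(52)=281589, p(53)=329931, p(54)=386155, p(55)=451276, p(56)=526823, p(57)=614154, p(58)=715220, p(59)=831820, p(60)=966467, p(61)=1121505, p(62)=1300156, p(63)=1505499, p(64)=1741630.
Final step: p(65) = p(64) + p(63) - p(60) - p(58) + p(53) + p(50) - p(43) - p(39) + p(30) + p(25) - p(14) - p(8)
= 1741630 + 1505499 - 966467 - 715220 + 329931 + 204226 - 63261 - 31185 + 5604 + 1958 - 135 - 22
= 2012558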